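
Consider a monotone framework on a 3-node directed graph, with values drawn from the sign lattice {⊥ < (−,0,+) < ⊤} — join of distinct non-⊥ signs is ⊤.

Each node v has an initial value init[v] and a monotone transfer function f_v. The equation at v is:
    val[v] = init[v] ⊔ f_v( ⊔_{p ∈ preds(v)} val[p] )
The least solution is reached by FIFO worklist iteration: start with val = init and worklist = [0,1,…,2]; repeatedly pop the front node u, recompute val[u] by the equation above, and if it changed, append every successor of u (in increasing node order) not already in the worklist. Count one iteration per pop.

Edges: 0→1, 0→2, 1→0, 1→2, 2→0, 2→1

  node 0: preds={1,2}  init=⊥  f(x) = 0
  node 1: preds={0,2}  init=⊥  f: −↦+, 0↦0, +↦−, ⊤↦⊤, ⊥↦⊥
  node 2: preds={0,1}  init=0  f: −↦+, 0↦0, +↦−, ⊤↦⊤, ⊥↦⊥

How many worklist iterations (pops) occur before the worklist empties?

Trace (4 dequeues):
  [1] u=0 | in 0 | out 0 | prev ⊥ | push {}
  [2] u=1 | in 0 | out 0 | prev ⊥ | push {0}
  [3] u=2 | in 0 | out 0 | ==
  [4] u=0 | in 0 | out 0 | ==

Converged values:
  [0] 0
  [1] 0
  [2] 0

4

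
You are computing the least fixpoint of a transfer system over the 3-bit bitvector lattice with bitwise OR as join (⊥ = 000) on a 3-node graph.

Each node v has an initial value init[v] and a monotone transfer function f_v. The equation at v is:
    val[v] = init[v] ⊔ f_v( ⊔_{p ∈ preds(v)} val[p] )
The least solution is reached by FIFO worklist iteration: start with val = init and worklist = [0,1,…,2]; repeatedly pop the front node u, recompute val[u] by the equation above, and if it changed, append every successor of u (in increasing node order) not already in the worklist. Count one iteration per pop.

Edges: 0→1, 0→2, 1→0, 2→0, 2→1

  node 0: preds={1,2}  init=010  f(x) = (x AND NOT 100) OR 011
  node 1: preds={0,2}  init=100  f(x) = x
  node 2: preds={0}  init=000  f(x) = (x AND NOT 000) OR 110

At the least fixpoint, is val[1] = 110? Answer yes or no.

no

Iteration log — 5 steps:
  step 1. node 0  ⊔preds=100  new=011  old=010  +wl: 
  step 2. node 1  ⊔preds=011  new=111  old=100  +wl: 0
  step 3. node 2  ⊔preds=011  new=111  old=000  +wl: 1
  step 4. node 0  ⊔preds=111  new=011  stable
  step 5. node 1  ⊔preds=111  new=111  stable

Least fixpoint reached:
  node 0: 011
  node 1: 111
  node 2: 111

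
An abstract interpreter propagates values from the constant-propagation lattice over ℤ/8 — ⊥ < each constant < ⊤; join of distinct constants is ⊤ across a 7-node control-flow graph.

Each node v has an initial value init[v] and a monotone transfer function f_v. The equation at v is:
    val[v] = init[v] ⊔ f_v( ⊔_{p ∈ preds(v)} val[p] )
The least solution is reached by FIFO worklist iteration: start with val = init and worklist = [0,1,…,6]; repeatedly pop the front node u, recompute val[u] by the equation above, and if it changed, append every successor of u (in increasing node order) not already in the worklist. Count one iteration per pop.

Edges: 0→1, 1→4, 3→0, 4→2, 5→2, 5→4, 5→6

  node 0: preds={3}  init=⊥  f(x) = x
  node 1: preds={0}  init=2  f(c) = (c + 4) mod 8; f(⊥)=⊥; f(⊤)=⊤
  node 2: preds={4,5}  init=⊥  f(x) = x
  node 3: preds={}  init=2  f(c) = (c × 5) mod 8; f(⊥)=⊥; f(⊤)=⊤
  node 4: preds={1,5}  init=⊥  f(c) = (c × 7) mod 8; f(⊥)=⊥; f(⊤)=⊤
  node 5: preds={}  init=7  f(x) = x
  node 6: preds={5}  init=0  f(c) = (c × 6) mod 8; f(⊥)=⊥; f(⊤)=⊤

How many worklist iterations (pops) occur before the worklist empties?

8

Trace (8 dequeues):
  [1] u=0 | in 2 | out 2 | prev ⊥ | push {}
  [2] u=1 | in 2 | out ⊤ | prev 2 | push {}
  [3] u=2 | in 7 | out 7 | prev ⊥ | push {}
  [4] u=3 | in ⊥ | out 2 | ==
  [5] u=4 | in ⊤ | out ⊤ | prev ⊥ | push {2}
  [6] u=5 | in ⊥ | out 7 | ==
  [7] u=6 | in 7 | out ⊤ | prev 0 | push {}
  [8] u=2 | in ⊤ | out ⊤ | prev 7 | push {}

Converged values:
  [0] 2
  [1] ⊤
  [2] ⊤
  [3] 2
  [4] ⊤
  [5] 7
  [6] ⊤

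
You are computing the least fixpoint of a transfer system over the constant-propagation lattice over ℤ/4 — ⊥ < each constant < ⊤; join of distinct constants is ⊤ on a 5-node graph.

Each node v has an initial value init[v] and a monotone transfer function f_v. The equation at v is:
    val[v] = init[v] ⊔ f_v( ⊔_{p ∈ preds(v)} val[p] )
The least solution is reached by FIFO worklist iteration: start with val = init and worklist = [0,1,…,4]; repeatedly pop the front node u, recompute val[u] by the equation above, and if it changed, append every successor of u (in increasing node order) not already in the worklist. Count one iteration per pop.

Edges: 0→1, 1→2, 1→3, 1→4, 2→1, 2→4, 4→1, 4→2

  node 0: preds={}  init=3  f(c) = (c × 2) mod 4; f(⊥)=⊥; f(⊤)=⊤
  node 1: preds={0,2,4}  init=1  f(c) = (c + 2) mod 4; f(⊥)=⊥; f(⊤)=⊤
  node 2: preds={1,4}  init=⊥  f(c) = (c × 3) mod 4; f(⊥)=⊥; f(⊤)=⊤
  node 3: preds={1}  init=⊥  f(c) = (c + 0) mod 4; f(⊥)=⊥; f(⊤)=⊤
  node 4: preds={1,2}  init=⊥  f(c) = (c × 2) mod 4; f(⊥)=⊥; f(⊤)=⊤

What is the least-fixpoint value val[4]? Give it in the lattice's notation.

Worklist (10 pops):
  #1 pop 0: in=⊥ → 3 (no change)
  #2 pop 1: in=3 → 1 (no change)
  #3 pop 2: in=1 → 3 (was ⊥); enqueue [1]
  #4 pop 3: in=1 → 1 (was ⊥); enqueue []
  #5 pop 4: in=⊤ → ⊤ (was ⊥); enqueue [2]
  #6 pop 1: in=⊤ → ⊤ (was 1); enqueue [3,4]
  #7 pop 2: in=⊤ → ⊤ (was 3); enqueue [1]
  #8 pop 3: in=⊤ → ⊤ (was 1); enqueue []
  #9 pop 4: in=⊤ → ⊤ (no change)
  #10 pop 1: in=⊤ → ⊤ (no change)

Fixpoint:
  val[0] = 3
  val[1] = ⊤
  val[2] = ⊤
  val[3] = ⊤
  val[4] = ⊤

⊤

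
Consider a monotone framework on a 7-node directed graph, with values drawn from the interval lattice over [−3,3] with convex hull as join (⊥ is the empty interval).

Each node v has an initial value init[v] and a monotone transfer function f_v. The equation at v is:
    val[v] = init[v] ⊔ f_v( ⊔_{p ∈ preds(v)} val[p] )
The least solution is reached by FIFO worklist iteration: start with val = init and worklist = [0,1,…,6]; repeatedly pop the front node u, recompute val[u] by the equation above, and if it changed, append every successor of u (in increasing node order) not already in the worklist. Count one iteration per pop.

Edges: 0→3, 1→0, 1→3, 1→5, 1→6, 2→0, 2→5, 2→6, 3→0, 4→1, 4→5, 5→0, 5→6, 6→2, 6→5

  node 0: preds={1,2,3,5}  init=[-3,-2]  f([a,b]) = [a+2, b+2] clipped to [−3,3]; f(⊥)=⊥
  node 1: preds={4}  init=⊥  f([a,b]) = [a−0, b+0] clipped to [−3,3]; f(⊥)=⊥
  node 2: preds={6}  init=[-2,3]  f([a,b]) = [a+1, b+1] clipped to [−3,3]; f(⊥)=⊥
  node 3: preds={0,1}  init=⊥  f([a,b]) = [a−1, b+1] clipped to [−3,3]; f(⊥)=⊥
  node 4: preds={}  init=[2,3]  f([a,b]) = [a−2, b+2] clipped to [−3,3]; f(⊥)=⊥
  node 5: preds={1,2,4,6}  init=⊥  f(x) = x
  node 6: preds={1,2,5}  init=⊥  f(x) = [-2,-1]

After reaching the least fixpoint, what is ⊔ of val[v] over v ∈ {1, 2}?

Worklist (10 pops):
  #1 pop 0: in=[-2,3] → [-3,3] (was [-3,-2]); enqueue []
  #2 pop 1: in=[2,3] → [2,3] (was ⊥); enqueue [0]
  #3 pop 2: in=⊥ → [-2,3] (no change)
  #4 pop 3: in=[-3,3] → [-3,3] (was ⊥); enqueue []
  #5 pop 4: in=⊥ → [2,3] (no change)
  #6 pop 5: in=[-2,3] → [-2,3] (was ⊥); enqueue []
  #7 pop 6: in=[-2,3] → [-2,-1] (was ⊥); enqueue [2,5]
  #8 pop 0: in=[-3,3] → [-3,3] (no change)
  #9 pop 2: in=[-2,-1] → [-2,3] (no change)
  #10 pop 5: in=[-2,3] → [-2,3] (no change)

Fixpoint:
  val[0] = [-3,3]
  val[1] = [2,3]
  val[2] = [-2,3]
  val[3] = [-3,3]
  val[4] = [2,3]
  val[5] = [-2,3]
  val[6] = [-2,-1]

[-2,3]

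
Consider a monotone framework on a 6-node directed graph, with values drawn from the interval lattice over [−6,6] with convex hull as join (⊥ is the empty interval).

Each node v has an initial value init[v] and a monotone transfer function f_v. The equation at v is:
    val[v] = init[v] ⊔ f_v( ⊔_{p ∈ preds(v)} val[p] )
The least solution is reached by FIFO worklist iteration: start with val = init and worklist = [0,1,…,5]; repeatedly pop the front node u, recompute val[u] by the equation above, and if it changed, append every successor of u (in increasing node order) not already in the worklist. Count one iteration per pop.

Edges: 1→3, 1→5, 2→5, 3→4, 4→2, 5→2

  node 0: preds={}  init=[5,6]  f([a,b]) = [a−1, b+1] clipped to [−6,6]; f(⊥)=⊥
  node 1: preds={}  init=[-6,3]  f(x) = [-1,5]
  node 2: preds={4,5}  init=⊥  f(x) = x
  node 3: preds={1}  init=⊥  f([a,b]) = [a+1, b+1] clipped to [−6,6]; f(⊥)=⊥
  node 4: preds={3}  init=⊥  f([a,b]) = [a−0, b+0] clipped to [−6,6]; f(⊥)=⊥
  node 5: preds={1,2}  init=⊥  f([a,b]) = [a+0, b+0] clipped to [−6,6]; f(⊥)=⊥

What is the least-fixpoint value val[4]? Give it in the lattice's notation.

[-5,6]

Iteration log — 9 steps:
  step 1. node 0  ⊔preds=⊥  new=[5,6]  stable
  step 2. node 1  ⊔preds=⊥  new=[-6,5]  old=[-6,3]  +wl: 
  step 3. node 2  ⊔preds=⊥  new=⊥  stable
  step 4. node 3  ⊔preds=[-6,5]  new=[-5,6]  old=⊥  +wl: 
  step 5. node 4  ⊔preds=[-5,6]  new=[-5,6]  old=⊥  +wl: 2
  step 6. node 5  ⊔preds=[-6,5]  new=[-6,5]  old=⊥  +wl: 
  step 7. node 2  ⊔preds=[-6,6]  new=[-6,6]  old=⊥  +wl: 5
  step 8. node 5  ⊔preds=[-6,6]  new=[-6,6]  old=[-6,5]  +wl: 2
  step 9. node 2  ⊔preds=[-6,6]  new=[-6,6]  stable

Least fixpoint reached:
  node 0: [5,6]
  node 1: [-6,5]
  node 2: [-6,6]
  node 3: [-5,6]
  node 4: [-5,6]
  node 5: [-6,6]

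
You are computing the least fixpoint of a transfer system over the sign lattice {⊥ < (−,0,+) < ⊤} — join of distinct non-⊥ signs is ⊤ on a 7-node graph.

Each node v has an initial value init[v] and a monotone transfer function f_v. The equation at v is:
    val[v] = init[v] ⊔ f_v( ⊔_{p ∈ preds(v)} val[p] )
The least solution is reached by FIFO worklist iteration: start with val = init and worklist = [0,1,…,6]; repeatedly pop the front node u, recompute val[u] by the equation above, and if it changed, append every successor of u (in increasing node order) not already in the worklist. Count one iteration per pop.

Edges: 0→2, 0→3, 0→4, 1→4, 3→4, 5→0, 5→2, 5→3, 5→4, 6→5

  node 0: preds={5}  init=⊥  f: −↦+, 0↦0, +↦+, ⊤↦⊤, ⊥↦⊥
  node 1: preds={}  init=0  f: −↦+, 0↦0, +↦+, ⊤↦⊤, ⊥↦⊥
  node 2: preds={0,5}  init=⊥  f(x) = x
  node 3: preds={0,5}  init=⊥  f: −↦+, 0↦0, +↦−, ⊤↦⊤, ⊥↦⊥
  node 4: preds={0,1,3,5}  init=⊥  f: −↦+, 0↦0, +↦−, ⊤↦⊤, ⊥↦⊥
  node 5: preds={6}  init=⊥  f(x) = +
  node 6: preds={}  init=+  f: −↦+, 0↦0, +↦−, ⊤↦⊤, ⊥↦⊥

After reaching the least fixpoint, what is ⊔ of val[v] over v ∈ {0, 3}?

⊤

Worklist (11 pops):
  #1 pop 0: in=⊥ → ⊥ (no change)
  #2 pop 1: in=⊥ → 0 (no change)
  #3 pop 2: in=⊥ → ⊥ (no change)
  #4 pop 3: in=⊥ → ⊥ (no change)
  #5 pop 4: in=0 → 0 (was ⊥); enqueue []
  #6 pop 5: in=+ → + (was ⊥); enqueue [0,2,3,4]
  #7 pop 6: in=⊥ → + (no change)
  #8 pop 0: in=+ → + (was ⊥); enqueue []
  #9 pop 2: in=+ → + (was ⊥); enqueue []
  #10 pop 3: in=+ → − (was ⊥); enqueue []
  #11 pop 4: in=⊤ → ⊤ (was 0); enqueue []

Fixpoint:
  val[0] = +
  val[1] = 0
  val[2] = +
  val[3] = −
  val[4] = ⊤
  val[5] = +
  val[6] = +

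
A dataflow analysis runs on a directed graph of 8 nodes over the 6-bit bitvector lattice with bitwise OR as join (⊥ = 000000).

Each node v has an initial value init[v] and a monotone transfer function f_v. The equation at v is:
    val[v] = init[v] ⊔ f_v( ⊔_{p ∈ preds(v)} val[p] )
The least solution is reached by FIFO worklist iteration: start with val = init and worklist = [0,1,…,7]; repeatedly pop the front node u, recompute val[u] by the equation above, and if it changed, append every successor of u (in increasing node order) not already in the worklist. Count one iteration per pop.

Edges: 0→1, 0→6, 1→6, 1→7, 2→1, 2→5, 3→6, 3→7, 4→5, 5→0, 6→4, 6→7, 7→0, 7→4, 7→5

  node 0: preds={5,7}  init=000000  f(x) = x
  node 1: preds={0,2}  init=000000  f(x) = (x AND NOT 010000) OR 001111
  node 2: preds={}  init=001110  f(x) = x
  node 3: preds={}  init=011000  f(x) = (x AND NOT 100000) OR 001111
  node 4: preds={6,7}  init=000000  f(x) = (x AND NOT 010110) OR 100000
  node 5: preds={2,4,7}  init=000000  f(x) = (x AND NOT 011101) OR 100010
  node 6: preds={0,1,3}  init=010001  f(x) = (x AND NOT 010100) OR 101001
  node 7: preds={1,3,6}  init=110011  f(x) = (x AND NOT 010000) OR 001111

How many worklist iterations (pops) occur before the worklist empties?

Worklist (13 pops):
  #1 pop 0: in=110011 → 110011 (was 000000); enqueue []
  #2 pop 1: in=111111 → 101111 (was 000000); enqueue []
  #3 pop 2: in=000000 → 001110 (no change)
  #4 pop 3: in=000000 → 011111 (was 011000); enqueue []
  #5 pop 4: in=110011 → 100001 (was 000000); enqueue []
  #6 pop 5: in=111111 → 100010 (was 000000); enqueue [0]
  #7 pop 6: in=111111 → 111011 (was 010001); enqueue [4]
  #8 pop 7: in=111111 → 111111 (was 110011); enqueue [5]
  #9 pop 0: in=111111 → 111111 (was 110011); enqueue [1,6]
  #10 pop 4: in=111111 → 101001 (was 100001); enqueue []
  #11 pop 5: in=111111 → 100010 (no change)
  #12 pop 1: in=111111 → 101111 (no change)
  #13 pop 6: in=111111 → 111011 (no change)

Fixpoint:
  val[0] = 111111
  val[1] = 101111
  val[2] = 001110
  val[3] = 011111
  val[4] = 101001
  val[5] = 100010
  val[6] = 111011
  val[7] = 111111

13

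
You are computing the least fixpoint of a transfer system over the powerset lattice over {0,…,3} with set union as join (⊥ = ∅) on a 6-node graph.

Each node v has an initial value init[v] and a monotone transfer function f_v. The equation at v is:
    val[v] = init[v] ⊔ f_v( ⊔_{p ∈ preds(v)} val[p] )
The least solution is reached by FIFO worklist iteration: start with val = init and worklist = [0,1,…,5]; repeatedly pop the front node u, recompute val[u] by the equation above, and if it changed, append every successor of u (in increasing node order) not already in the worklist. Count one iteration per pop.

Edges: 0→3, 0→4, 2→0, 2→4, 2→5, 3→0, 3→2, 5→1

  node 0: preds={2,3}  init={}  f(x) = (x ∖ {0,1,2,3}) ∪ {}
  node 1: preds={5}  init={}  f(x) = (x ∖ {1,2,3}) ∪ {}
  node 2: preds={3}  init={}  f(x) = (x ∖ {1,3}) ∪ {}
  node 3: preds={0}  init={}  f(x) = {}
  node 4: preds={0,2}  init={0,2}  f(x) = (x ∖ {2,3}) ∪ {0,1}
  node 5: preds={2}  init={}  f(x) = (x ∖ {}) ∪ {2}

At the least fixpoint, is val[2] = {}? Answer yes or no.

yes

Worklist (7 pops):
  #1 pop 0: in={} → {} (no change)
  #2 pop 1: in={} → {} (no change)
  #3 pop 2: in={} → {} (no change)
  #4 pop 3: in={} → {} (no change)
  #5 pop 4: in={} → {0,1,2} (was {0,2}); enqueue []
  #6 pop 5: in={} → {2} (was {}); enqueue [1]
  #7 pop 1: in={2} → {} (no change)

Fixpoint:
  val[0] = {}
  val[1] = {}
  val[2] = {}
  val[3] = {}
  val[4] = {0,1,2}
  val[5] = {2}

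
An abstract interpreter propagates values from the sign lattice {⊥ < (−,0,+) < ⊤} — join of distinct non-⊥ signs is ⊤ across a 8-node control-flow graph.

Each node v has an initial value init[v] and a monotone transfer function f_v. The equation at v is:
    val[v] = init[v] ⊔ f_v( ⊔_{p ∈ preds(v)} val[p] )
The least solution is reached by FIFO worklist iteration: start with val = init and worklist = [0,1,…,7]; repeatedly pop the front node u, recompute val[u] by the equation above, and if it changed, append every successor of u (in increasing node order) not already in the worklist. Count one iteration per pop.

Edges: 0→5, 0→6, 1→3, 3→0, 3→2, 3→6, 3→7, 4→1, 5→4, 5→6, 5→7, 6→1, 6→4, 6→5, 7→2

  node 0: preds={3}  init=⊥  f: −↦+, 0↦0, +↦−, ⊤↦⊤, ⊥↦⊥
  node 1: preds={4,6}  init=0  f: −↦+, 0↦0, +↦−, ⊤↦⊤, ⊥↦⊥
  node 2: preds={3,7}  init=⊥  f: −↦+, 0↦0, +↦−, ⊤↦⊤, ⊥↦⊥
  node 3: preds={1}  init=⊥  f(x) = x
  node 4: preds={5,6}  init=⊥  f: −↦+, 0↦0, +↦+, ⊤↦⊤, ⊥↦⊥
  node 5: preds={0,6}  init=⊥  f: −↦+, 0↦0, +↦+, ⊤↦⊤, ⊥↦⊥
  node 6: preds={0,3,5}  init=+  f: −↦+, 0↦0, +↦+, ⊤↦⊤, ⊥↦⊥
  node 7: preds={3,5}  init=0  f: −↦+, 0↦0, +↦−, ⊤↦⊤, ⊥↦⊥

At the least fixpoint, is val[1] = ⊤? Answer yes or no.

Iteration log — 17 steps:
  step 1. node 0  ⊔preds=⊥  new=⊥  stable
  step 2. node 1  ⊔preds=+  new=⊤  old=0  +wl: 
  step 3. node 2  ⊔preds=0  new=0  old=⊥  +wl: 
  step 4. node 3  ⊔preds=⊤  new=⊤  old=⊥  +wl: 0,2
  step 5. node 4  ⊔preds=+  new=+  old=⊥  +wl: 1
  step 6. node 5  ⊔preds=+  new=+  old=⊥  +wl: 4
  step 7. node 6  ⊔preds=⊤  new=⊤  old=+  +wl: 5
  step 8. node 7  ⊔preds=⊤  new=⊤  old=0  +wl: 
  step 9. node 0  ⊔preds=⊤  new=⊤  old=⊥  +wl: 6
  step 10. node 2  ⊔preds=⊤  new=⊤  old=0  +wl: 
  step 11. node 1  ⊔preds=⊤  new=⊤  stable
  step 12. node 4  ⊔preds=⊤  new=⊤  old=+  +wl: 1
  step 13. node 5  ⊔preds=⊤  new=⊤  old=+  +wl: 4,7
  step 14. node 6  ⊔preds=⊤  new=⊤  stable
  step 15. node 1  ⊔preds=⊤  new=⊤  stable
  step 16. node 4  ⊔preds=⊤  new=⊤  stable
  step 17. node 7  ⊔preds=⊤  new=⊤  stable

Least fixpoint reached:
  node 0: ⊤
  node 1: ⊤
  node 2: ⊤
  node 3: ⊤
  node 4: ⊤
  node 5: ⊤
  node 6: ⊤
  node 7: ⊤

yes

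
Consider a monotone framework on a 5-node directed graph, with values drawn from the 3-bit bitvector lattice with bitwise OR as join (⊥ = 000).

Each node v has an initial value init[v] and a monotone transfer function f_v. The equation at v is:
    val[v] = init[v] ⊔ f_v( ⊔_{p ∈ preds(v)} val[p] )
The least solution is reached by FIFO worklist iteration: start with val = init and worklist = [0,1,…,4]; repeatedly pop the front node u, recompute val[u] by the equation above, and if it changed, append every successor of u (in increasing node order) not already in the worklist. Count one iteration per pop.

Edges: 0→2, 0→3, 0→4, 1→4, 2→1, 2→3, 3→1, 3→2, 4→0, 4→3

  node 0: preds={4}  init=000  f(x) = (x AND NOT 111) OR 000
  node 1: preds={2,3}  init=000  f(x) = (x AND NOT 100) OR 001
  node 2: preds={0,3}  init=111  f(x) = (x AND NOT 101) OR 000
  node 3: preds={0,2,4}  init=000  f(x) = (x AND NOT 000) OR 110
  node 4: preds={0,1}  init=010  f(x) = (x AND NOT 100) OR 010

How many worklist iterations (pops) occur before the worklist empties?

9

Trace (9 dequeues):
  [1] u=0 | in 010 | out 000 | ==
  [2] u=1 | in 111 | out 011 | prev 000 | push {}
  [3] u=2 | in 000 | out 111 | ==
  [4] u=3 | in 111 | out 111 | prev 000 | push {1,2}
  [5] u=4 | in 011 | out 011 | prev 010 | push {0,3}
  [6] u=1 | in 111 | out 011 | ==
  [7] u=2 | in 111 | out 111 | ==
  [8] u=0 | in 011 | out 000 | ==
  [9] u=3 | in 111 | out 111 | ==

Converged values:
  [0] 000
  [1] 011
  [2] 111
  [3] 111
  [4] 011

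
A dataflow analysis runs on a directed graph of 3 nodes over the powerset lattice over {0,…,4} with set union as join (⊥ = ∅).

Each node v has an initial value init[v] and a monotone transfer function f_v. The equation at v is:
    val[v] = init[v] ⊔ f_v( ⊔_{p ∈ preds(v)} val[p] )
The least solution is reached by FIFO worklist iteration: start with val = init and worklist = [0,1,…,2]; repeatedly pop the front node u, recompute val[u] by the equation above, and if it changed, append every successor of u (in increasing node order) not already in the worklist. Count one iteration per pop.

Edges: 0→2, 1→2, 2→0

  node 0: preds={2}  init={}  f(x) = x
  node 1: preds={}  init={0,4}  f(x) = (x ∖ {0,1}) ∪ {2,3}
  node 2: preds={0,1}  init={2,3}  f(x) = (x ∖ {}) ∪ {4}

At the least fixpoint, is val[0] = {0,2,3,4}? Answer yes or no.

Iteration log — 5 steps:
  step 1. node 0  ⊔preds={2,3}  new={2,3}  old={}  +wl: 
  step 2. node 1  ⊔preds={}  new={0,2,3,4}  old={0,4}  +wl: 
  step 3. node 2  ⊔preds={0,2,3,4}  new={0,2,3,4}  old={2,3}  +wl: 0
  step 4. node 0  ⊔preds={0,2,3,4}  new={0,2,3,4}  old={2,3}  +wl: 2
  step 5. node 2  ⊔preds={0,2,3,4}  new={0,2,3,4}  stable

Least fixpoint reached:
  node 0: {0,2,3,4}
  node 1: {0,2,3,4}
  node 2: {0,2,3,4}

yes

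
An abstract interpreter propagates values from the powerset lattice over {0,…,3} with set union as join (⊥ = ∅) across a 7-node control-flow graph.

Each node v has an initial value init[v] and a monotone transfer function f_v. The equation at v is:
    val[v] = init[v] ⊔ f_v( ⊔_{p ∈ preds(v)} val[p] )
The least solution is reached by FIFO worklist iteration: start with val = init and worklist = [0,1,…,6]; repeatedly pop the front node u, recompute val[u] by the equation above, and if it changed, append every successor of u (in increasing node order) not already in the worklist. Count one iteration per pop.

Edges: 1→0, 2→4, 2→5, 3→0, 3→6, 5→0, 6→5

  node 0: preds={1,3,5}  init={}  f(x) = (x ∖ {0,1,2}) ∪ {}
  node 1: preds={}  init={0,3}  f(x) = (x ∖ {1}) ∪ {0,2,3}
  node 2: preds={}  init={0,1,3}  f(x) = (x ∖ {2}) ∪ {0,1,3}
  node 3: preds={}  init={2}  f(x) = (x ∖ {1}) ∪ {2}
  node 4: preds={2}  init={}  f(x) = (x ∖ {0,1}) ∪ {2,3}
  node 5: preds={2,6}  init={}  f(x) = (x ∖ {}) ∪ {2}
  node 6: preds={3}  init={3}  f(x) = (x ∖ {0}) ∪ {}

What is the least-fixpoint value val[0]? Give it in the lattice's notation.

{3}

Iteration log — 9 steps:
  step 1. node 0  ⊔preds={0,2,3}  new={3}  old={}  +wl: 
  step 2. node 1  ⊔preds={}  new={0,2,3}  old={0,3}  +wl: 0
  step 3. node 2  ⊔preds={}  new={0,1,3}  stable
  step 4. node 3  ⊔preds={}  new={2}  stable
  step 5. node 4  ⊔preds={0,1,3}  new={2,3}  old={}  +wl: 
  step 6. node 5  ⊔preds={0,1,3}  new={0,1,2,3}  old={}  +wl: 
  step 7. node 6  ⊔preds={2}  new={2,3}  old={3}  +wl: 5
  step 8. node 0  ⊔preds={0,1,2,3}  new={3}  stable
  step 9. node 5  ⊔preds={0,1,2,3}  new={0,1,2,3}  stable

Least fixpoint reached:
  node 0: {3}
  node 1: {0,2,3}
  node 2: {0,1,3}
  node 3: {2}
  node 4: {2,3}
  node 5: {0,1,2,3}
  node 6: {2,3}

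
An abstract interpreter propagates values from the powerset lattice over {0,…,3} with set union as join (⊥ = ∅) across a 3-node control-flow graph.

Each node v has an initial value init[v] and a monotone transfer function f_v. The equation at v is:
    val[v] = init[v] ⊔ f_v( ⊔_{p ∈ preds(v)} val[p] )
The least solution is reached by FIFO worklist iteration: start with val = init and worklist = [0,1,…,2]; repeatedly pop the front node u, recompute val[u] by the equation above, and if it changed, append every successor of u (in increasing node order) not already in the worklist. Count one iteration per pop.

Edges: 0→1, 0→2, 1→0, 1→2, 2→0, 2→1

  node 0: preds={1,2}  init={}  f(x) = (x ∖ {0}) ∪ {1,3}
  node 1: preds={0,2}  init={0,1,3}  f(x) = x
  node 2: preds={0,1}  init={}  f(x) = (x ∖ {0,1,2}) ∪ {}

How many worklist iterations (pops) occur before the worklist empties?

5

Iteration log — 5 steps:
  step 1. node 0  ⊔preds={0,1,3}  new={1,3}  old={}  +wl: 
  step 2. node 1  ⊔preds={1,3}  new={0,1,3}  stable
  step 3. node 2  ⊔preds={0,1,3}  new={3}  old={}  +wl: 0,1
  step 4. node 0  ⊔preds={0,1,3}  new={1,3}  stable
  step 5. node 1  ⊔preds={1,3}  new={0,1,3}  stable

Least fixpoint reached:
  node 0: {1,3}
  node 1: {0,1,3}
  node 2: {3}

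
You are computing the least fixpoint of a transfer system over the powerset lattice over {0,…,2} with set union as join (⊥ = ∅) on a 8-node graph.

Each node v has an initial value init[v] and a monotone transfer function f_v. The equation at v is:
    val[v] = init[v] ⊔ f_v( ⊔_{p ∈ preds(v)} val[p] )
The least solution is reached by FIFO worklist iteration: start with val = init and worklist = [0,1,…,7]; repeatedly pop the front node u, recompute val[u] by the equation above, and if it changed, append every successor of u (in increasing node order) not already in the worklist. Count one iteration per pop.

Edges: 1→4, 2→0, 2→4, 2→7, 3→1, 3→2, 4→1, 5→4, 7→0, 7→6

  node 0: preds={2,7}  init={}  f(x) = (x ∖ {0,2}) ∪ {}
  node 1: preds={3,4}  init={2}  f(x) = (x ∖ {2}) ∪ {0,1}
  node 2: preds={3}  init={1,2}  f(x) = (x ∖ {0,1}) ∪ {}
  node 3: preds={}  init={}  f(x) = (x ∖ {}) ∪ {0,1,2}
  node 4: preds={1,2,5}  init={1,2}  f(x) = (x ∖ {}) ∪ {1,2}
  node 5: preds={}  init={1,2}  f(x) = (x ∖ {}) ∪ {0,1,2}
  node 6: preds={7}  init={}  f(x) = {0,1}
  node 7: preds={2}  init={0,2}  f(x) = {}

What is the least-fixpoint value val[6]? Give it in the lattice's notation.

Trace (11 dequeues):
  [1] u=0 | in {0,1,2} | out {1} | prev {} | push {}
  [2] u=1 | in {1,2} | out {0,1,2} | prev {2} | push {}
  [3] u=2 | in {} | out {1,2} | ==
  [4] u=3 | in {} | out {0,1,2} | prev {} | push {1,2}
  [5] u=4 | in {0,1,2} | out {0,1,2} | prev {1,2} | push {}
  [6] u=5 | in {} | out {0,1,2} | prev {1,2} | push {4}
  [7] u=6 | in {0,2} | out {0,1} | prev {} | push {}
  [8] u=7 | in {1,2} | out {0,2} | ==
  [9] u=1 | in {0,1,2} | out {0,1,2} | ==
  [10] u=2 | in {0,1,2} | out {1,2} | ==
  [11] u=4 | in {0,1,2} | out {0,1,2} | ==

Converged values:
  [0] {1}
  [1] {0,1,2}
  [2] {1,2}
  [3] {0,1,2}
  [4] {0,1,2}
  [5] {0,1,2}
  [6] {0,1}
  [7] {0,2}

{0,1}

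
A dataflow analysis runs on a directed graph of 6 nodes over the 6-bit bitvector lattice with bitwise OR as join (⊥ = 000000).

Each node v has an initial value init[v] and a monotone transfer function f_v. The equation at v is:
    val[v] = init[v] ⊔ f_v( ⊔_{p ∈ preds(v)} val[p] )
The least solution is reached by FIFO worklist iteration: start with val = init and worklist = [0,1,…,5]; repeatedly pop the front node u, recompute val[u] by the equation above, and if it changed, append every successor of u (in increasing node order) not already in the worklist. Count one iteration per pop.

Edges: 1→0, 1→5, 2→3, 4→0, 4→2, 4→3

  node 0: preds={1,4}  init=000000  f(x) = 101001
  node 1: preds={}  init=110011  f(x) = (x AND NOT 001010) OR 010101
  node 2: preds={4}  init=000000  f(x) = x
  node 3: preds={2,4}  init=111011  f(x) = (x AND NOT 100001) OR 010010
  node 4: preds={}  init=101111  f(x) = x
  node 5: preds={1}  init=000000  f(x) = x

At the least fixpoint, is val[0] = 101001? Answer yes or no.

Worklist (7 pops):
  #1 pop 0: in=111111 → 101001 (was 000000); enqueue []
  #2 pop 1: in=000000 → 110111 (was 110011); enqueue [0]
  #3 pop 2: in=101111 → 101111 (was 000000); enqueue []
  #4 pop 3: in=101111 → 111111 (was 111011); enqueue []
  #5 pop 4: in=000000 → 101111 (no change)
  #6 pop 5: in=110111 → 110111 (was 000000); enqueue []
  #7 pop 0: in=111111 → 101001 (no change)

Fixpoint:
  val[0] = 101001
  val[1] = 110111
  val[2] = 101111
  val[3] = 111111
  val[4] = 101111
  val[5] = 110111

yes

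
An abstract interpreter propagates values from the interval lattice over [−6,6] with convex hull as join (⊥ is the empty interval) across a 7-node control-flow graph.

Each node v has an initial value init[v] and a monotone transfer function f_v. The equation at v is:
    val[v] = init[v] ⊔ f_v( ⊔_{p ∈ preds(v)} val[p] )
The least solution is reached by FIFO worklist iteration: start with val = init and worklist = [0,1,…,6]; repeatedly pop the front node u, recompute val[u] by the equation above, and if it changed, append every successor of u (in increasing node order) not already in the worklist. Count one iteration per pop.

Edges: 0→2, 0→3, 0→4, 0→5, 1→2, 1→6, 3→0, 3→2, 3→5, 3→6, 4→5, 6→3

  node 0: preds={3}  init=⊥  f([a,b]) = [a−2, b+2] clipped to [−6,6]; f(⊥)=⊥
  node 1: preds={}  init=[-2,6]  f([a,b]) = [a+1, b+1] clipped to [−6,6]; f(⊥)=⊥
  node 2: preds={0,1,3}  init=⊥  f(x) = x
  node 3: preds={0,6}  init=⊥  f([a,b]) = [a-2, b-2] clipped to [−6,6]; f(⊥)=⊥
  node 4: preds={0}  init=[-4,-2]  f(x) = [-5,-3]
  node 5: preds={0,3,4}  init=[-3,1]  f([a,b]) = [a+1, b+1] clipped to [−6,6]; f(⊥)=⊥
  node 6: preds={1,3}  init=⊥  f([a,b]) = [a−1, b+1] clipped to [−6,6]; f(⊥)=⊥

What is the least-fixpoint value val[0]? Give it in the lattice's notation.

Trace (18 dequeues):
  [1] u=0 | in ⊥ | out ⊥ | ==
  [2] u=1 | in ⊥ | out [-2,6] | ==
  [3] u=2 | in [-2,6] | out [-2,6] | prev ⊥ | push {}
  [4] u=3 | in ⊥ | out ⊥ | ==
  [5] u=4 | in ⊥ | out [-5,-2] | prev [-4,-2] | push {}
  [6] u=5 | in [-5,-2] | out [-4,1] | prev [-3,1] | push {}
  [7] u=6 | in [-2,6] | out [-3,6] | prev ⊥ | push {3}
  [8] u=3 | in [-3,6] | out [-5,4] | prev ⊥ | push {0,2,5,6}
  [9] u=0 | in [-5,4] | out [-6,6] | prev ⊥ | push {3,4}
  [10] u=2 | in [-6,6] | out [-6,6] | prev [-2,6] | push {}
  [11] u=5 | in [-6,6] | out [-5,6] | prev [-4,1] | push {}
  [12] u=6 | in [-5,6] | out [-6,6] | prev [-3,6] | push {}
  [13] u=3 | in [-6,6] | out [-6,4] | prev [-5,4] | push {0,2,5,6}
  [14] u=4 | in [-6,6] | out [-5,-2] | ==
  [15] u=0 | in [-6,4] | out [-6,6] | ==
  [16] u=2 | in [-6,6] | out [-6,6] | ==
  [17] u=5 | in [-6,6] | out [-5,6] | ==
  [18] u=6 | in [-6,6] | out [-6,6] | ==

Converged values:
  [0] [-6,6]
  [1] [-2,6]
  [2] [-6,6]
  [3] [-6,4]
  [4] [-5,-2]
  [5] [-5,6]
  [6] [-6,6]

[-6,6]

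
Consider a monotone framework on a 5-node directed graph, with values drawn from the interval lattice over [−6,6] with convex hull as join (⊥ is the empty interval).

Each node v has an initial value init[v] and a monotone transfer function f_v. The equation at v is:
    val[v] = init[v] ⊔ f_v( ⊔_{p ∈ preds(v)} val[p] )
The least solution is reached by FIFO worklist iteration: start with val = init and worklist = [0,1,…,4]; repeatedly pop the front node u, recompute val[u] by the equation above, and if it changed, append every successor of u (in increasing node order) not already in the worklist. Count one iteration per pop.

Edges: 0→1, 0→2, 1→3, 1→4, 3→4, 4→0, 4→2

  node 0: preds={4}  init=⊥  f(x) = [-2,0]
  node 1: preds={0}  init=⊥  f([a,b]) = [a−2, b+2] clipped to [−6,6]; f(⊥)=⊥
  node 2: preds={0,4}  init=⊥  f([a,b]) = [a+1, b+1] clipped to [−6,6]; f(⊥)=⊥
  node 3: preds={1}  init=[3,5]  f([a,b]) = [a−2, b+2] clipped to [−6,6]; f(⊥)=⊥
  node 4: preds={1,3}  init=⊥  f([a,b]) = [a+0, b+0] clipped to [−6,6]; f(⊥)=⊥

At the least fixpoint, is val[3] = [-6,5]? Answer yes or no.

yes

Trace (7 dequeues):
  [1] u=0 | in ⊥ | out [-2,0] | prev ⊥ | push {}
  [2] u=1 | in [-2,0] | out [-4,2] | prev ⊥ | push {}
  [3] u=2 | in [-2,0] | out [-1,1] | prev ⊥ | push {}
  [4] u=3 | in [-4,2] | out [-6,5] | prev [3,5] | push {}
  [5] u=4 | in [-6,5] | out [-6,5] | prev ⊥ | push {0,2}
  [6] u=0 | in [-6,5] | out [-2,0] | ==
  [7] u=2 | in [-6,5] | out [-5,6] | prev [-1,1] | push {}

Converged values:
  [0] [-2,0]
  [1] [-4,2]
  [2] [-5,6]
  [3] [-6,5]
  [4] [-6,5]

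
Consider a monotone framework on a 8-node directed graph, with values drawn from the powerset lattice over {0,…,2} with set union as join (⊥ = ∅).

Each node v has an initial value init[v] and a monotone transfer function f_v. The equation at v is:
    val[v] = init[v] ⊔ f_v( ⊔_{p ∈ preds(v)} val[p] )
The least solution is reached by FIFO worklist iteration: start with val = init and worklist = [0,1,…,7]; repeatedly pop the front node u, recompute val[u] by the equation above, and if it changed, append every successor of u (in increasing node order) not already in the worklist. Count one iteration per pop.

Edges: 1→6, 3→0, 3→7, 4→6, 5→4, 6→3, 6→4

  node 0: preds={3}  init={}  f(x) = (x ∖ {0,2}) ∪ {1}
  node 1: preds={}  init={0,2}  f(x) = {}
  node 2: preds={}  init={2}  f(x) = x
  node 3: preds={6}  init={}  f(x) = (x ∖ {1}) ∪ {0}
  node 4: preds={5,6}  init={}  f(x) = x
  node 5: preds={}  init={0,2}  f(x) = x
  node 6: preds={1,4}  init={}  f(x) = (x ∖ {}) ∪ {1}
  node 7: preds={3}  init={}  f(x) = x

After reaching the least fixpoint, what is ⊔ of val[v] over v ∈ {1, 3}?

Trace (14 dequeues):
  [1] u=0 | in {} | out {1} | prev {} | push {}
  [2] u=1 | in {} | out {0,2} | ==
  [3] u=2 | in {} | out {2} | ==
  [4] u=3 | in {} | out {0} | prev {} | push {0}
  [5] u=4 | in {0,2} | out {0,2} | prev {} | push {}
  [6] u=5 | in {} | out {0,2} | ==
  [7] u=6 | in {0,2} | out {0,1,2} | prev {} | push {3,4}
  [8] u=7 | in {0} | out {0} | prev {} | push {}
  [9] u=0 | in {0} | out {1} | ==
  [10] u=3 | in {0,1,2} | out {0,2} | prev {0} | push {0,7}
  [11] u=4 | in {0,1,2} | out {0,1,2} | prev {0,2} | push {6}
  [12] u=0 | in {0,2} | out {1} | ==
  [13] u=7 | in {0,2} | out {0,2} | prev {0} | push {}
  [14] u=6 | in {0,1,2} | out {0,1,2} | ==

Converged values:
  [0] {1}
  [1] {0,2}
  [2] {2}
  [3] {0,2}
  [4] {0,1,2}
  [5] {0,2}
  [6] {0,1,2}
  [7] {0,2}

{0,2}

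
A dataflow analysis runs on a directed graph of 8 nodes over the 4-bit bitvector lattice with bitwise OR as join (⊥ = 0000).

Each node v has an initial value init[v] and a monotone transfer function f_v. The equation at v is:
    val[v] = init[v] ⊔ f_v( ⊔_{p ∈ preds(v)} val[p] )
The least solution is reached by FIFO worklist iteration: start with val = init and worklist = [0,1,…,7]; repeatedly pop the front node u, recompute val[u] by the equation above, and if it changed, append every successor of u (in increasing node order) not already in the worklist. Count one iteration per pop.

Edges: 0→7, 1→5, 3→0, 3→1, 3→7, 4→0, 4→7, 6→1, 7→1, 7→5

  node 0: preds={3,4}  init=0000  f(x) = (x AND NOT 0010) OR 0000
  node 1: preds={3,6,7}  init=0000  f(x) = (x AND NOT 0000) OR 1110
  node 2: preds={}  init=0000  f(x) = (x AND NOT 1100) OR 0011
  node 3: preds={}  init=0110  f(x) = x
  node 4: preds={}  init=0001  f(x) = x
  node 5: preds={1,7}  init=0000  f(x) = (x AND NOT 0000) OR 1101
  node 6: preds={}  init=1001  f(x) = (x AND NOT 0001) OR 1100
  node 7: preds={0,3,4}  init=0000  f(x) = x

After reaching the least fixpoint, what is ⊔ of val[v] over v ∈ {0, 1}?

1111

Trace (10 dequeues):
  [1] u=0 | in 0111 | out 0101 | prev 0000 | push {}
  [2] u=1 | in 1111 | out 1111 | prev 0000 | push {}
  [3] u=2 | in 0000 | out 0011 | prev 0000 | push {}
  [4] u=3 | in 0000 | out 0110 | ==
  [5] u=4 | in 0000 | out 0001 | ==
  [6] u=5 | in 1111 | out 1111 | prev 0000 | push {}
  [7] u=6 | in 0000 | out 1101 | prev 1001 | push {1}
  [8] u=7 | in 0111 | out 0111 | prev 0000 | push {5}
  [9] u=1 | in 1111 | out 1111 | ==
  [10] u=5 | in 1111 | out 1111 | ==

Converged values:
  [0] 0101
  [1] 1111
  [2] 0011
  [3] 0110
  [4] 0001
  [5] 1111
  [6] 1101
  [7] 0111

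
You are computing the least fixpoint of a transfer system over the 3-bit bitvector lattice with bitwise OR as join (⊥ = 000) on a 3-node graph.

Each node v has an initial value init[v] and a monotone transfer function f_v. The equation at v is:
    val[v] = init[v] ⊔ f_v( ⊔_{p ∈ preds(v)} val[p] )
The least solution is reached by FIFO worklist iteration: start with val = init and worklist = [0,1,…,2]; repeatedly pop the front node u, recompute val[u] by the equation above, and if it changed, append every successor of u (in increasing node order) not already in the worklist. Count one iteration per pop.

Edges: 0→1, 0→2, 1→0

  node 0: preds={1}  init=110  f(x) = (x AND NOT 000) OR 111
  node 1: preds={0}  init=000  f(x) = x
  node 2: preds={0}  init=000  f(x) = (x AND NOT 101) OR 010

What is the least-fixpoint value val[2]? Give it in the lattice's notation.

Trace (4 dequeues):
  [1] u=0 | in 000 | out 111 | prev 110 | push {}
  [2] u=1 | in 111 | out 111 | prev 000 | push {0}
  [3] u=2 | in 111 | out 010 | prev 000 | push {}
  [4] u=0 | in 111 | out 111 | ==

Converged values:
  [0] 111
  [1] 111
  [2] 010

010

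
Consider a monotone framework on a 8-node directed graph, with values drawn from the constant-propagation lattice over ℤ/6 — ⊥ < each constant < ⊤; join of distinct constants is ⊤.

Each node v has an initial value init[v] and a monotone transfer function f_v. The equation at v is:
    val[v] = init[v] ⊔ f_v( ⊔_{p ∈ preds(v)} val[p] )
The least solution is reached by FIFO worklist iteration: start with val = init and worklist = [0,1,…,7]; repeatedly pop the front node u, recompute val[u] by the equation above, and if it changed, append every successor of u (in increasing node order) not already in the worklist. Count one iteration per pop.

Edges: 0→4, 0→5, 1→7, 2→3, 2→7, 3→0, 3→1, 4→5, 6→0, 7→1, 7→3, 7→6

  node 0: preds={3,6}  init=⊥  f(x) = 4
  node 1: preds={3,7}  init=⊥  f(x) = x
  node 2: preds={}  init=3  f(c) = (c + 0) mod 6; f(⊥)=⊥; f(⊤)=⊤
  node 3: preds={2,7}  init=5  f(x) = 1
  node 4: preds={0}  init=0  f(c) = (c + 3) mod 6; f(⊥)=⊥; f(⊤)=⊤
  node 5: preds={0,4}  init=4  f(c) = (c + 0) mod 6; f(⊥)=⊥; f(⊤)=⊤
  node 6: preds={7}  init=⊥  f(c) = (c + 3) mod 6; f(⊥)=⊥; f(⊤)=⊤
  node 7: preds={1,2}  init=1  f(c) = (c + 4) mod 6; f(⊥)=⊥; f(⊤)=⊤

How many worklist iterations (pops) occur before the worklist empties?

13

Worklist (13 pops):
  #1 pop 0: in=5 → 4 (was ⊥); enqueue []
  #2 pop 1: in=⊤ → ⊤ (was ⊥); enqueue []
  #3 pop 2: in=⊥ → 3 (no change)
  #4 pop 3: in=⊤ → ⊤ (was 5); enqueue [0,1]
  #5 pop 4: in=4 → ⊤ (was 0); enqueue []
  #6 pop 5: in=⊤ → ⊤ (was 4); enqueue []
  #7 pop 6: in=1 → 4 (was ⊥); enqueue []
  #8 pop 7: in=⊤ → ⊤ (was 1); enqueue [3,6]
  #9 pop 0: in=⊤ → 4 (no change)
  #10 pop 1: in=⊤ → ⊤ (no change)
  #11 pop 3: in=⊤ → ⊤ (no change)
  #12 pop 6: in=⊤ → ⊤ (was 4); enqueue [0]
  #13 pop 0: in=⊤ → 4 (no change)

Fixpoint:
  val[0] = 4
  val[1] = ⊤
  val[2] = 3
  val[3] = ⊤
  val[4] = ⊤
  val[5] = ⊤
  val[6] = ⊤
  val[7] = ⊤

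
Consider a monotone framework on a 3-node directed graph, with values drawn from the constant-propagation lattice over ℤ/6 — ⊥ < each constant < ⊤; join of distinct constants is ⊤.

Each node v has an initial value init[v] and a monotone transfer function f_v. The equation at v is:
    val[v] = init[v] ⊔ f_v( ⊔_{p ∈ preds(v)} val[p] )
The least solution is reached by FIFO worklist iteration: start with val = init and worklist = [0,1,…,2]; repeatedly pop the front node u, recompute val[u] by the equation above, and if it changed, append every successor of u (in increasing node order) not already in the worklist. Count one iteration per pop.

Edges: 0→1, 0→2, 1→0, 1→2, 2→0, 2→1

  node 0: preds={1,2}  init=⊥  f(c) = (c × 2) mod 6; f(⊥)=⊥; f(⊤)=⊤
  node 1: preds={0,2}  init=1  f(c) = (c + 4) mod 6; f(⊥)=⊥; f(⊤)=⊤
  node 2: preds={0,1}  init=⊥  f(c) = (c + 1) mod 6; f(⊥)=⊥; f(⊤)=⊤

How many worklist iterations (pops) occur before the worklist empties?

6

Trace (6 dequeues):
  [1] u=0 | in 1 | out 2 | prev ⊥ | push {}
  [2] u=1 | in 2 | out ⊤ | prev 1 | push {0}
  [3] u=2 | in ⊤ | out ⊤ | prev ⊥ | push {1}
  [4] u=0 | in ⊤ | out ⊤ | prev 2 | push {2}
  [5] u=1 | in ⊤ | out ⊤ | ==
  [6] u=2 | in ⊤ | out ⊤ | ==

Converged values:
  [0] ⊤
  [1] ⊤
  [2] ⊤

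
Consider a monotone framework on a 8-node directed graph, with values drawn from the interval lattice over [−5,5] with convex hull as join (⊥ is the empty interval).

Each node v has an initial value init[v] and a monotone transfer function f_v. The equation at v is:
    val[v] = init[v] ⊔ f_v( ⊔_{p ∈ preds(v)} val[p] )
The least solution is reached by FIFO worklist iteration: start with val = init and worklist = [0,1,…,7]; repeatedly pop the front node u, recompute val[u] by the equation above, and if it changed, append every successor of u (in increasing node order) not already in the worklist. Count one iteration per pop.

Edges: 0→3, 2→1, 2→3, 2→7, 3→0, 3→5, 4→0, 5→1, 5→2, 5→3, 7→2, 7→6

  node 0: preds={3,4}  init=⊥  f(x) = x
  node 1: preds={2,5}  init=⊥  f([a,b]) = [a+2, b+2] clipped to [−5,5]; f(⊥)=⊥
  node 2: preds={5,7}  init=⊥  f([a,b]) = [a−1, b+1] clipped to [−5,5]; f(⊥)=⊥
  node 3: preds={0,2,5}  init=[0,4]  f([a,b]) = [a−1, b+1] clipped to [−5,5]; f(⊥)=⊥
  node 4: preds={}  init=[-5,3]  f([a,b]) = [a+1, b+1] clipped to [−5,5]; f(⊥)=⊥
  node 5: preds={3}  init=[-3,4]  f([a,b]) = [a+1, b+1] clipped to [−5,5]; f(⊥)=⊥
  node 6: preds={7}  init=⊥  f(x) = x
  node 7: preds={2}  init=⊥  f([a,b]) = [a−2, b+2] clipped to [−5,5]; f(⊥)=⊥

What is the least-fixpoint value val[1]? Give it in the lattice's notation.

[-3,5]

Worklist (15 pops):
  #1 pop 0: in=[-5,4] → [-5,4] (was ⊥); enqueue []
  #2 pop 1: in=[-3,4] → [-1,5] (was ⊥); enqueue []
  #3 pop 2: in=[-3,4] → [-4,5] (was ⊥); enqueue [1]
  #4 pop 3: in=[-5,5] → [-5,5] (was [0,4]); enqueue [0]
  #5 pop 4: in=⊥ → [-5,3] (no change)
  #6 pop 5: in=[-5,5] → [-4,5] (was [-3,4]); enqueue [2,3]
  #7 pop 6: in=⊥ → ⊥ (no change)
  #8 pop 7: in=[-4,5] → [-5,5] (was ⊥); enqueue [6]
  #9 pop 1: in=[-4,5] → [-2,5] (was [-1,5]); enqueue []
  #10 pop 0: in=[-5,5] → [-5,5] (was [-5,4]); enqueue []
  #11 pop 2: in=[-5,5] → [-5,5] (was [-4,5]); enqueue [1,7]
  #12 pop 3: in=[-5,5] → [-5,5] (no change)
  #13 pop 6: in=[-5,5] → [-5,5] (was ⊥); enqueue []
  #14 pop 1: in=[-5,5] → [-3,5] (was [-2,5]); enqueue []
  #15 pop 7: in=[-5,5] → [-5,5] (no change)

Fixpoint:
  val[0] = [-5,5]
  val[1] = [-3,5]
  val[2] = [-5,5]
  val[3] = [-5,5]
  val[4] = [-5,3]
  val[5] = [-4,5]
  val[6] = [-5,5]
  val[7] = [-5,5]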